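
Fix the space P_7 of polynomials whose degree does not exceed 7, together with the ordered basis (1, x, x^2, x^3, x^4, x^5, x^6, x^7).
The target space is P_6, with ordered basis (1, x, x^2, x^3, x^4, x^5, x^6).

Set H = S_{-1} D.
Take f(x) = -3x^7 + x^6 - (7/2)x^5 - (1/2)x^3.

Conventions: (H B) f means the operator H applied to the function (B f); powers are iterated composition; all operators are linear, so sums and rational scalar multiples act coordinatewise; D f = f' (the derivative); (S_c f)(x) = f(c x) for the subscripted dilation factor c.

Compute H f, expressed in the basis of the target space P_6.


the image equals g(x) = -21x^6 - 6x^5 - (35/2)x^4 - (3/2)x^2

D f = -21x^6 + 6x^5 - (35/2)x^4 - (3/2)x^2
S_{-1} D f = -21x^6 - 6x^5 - (35/2)x^4 - (3/2)x^2


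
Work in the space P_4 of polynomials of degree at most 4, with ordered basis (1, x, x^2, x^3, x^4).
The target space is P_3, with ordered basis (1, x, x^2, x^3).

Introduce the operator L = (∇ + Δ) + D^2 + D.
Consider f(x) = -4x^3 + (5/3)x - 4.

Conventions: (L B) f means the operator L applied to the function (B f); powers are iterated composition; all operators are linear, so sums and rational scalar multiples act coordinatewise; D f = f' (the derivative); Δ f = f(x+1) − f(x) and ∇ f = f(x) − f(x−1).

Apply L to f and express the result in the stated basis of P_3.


g(x) = -36x^2 - 24x - 3

∇ f = -12x^2 + 12x - 7/3
Δ f = -12x^2 - 12x - 7/3
(∇ + Δ) f = -24x^2 - 14/3
D f = -12x^2 + 5/3
D D f = -24x
D f = -12x^2 + 5/3
((∇ + Δ) + D^2 + D) f = -36x^2 - 24x - 3


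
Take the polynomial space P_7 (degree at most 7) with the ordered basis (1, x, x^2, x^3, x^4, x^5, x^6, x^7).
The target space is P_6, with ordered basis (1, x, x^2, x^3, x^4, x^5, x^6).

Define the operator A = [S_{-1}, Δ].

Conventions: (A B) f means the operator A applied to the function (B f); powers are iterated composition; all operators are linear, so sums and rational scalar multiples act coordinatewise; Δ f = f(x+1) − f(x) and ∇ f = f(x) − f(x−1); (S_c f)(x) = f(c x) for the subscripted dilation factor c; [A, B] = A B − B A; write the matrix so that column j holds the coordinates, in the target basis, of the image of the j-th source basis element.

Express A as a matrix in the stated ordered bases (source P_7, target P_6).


image of 1: 0
image of x: 2
image of x^2: -4x
image of x^3: 6x^2 + 2
image of x^4: -8x^3 - 8x
image of x^5: 10x^4 + 20x^2 + 2
image of x^6: -12x^5 - 40x^3 - 12x
image of x^7: 14x^6 + 70x^4 + 42x^2 + 2
each image's coordinates form column j of the matrix

the matrix is [[0, 2, 0, 2, 0, 2, 0, 2]; [0, 0, -4, 0, -8, 0, -12, 0]; [0, 0, 0, 6, 0, 20, 0, 42]; [0, 0, 0, 0, -8, 0, -40, 0]; [0, 0, 0, 0, 0, 10, 0, 70]; [0, 0, 0, 0, 0, 0, -12, 0]; [0, 0, 0, 0, 0, 0, 0, 14]] (rows listed top to bottom)


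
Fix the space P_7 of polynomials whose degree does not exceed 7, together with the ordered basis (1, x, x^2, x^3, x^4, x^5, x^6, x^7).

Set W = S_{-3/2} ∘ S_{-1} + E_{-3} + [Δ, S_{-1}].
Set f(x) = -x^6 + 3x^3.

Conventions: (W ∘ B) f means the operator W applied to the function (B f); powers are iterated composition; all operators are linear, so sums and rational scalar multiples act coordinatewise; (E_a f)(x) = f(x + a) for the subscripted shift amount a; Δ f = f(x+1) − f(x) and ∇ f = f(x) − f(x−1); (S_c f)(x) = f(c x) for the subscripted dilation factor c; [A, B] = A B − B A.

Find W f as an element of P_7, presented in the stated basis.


the image equals g(x) = -(793/64)x^6 + 6x^5 - 135x^4 + (4105/8)x^3 - 1260x^2 + 1527x - 816

S_{-1} f = -x^6 - 3x^3
S_{-3/2} S_{-1} f = -(729/64)x^6 + (81/8)x^3
E_{-3} f = -x^6 + 18x^5 - 135x^4 + 543x^3 - 1242x^2 + 1539x - 810
S_{-1} f = -x^6 - 3x^3
Δ S_{-1} f = -6x^5 - 15x^4 - 20x^3 - 24x^2 - 15x - 4
Δ f = -6x^5 - 15x^4 - 20x^3 - 6x^2 + 3x + 2
S_{-1} Δ f = 6x^5 - 15x^4 + 20x^3 - 6x^2 - 3x + 2
[Δ, S_{-1}] f = -12x^5 - 40x^3 - 18x^2 - 12x - 6
(S_{-3/2} ∘ S_{-1} + E_{-3} + [Δ, S_{-1}]) f = -(793/64)x^6 + 6x^5 - 135x^4 + (4105/8)x^3 - 1260x^2 + 1527x - 816


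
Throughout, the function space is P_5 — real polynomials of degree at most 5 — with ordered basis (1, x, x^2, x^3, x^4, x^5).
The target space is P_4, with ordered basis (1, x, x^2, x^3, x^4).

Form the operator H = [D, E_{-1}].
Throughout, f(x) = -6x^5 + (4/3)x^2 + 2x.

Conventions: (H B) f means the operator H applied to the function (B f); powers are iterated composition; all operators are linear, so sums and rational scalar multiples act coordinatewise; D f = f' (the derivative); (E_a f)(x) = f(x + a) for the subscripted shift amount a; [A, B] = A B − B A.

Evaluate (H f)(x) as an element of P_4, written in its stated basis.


E_{-1} f = -6x^5 + 30x^4 - 60x^3 + (184/3)x^2 - (92/3)x + 16/3
D E_{-1} f = -30x^4 + 120x^3 - 180x^2 + (368/3)x - 92/3
D f = -30x^4 + (8/3)x + 2
E_{-1} D f = -30x^4 + 120x^3 - 180x^2 + (368/3)x - 92/3
[D, E_{-1}] f = 0

the image equals g(x) = 0


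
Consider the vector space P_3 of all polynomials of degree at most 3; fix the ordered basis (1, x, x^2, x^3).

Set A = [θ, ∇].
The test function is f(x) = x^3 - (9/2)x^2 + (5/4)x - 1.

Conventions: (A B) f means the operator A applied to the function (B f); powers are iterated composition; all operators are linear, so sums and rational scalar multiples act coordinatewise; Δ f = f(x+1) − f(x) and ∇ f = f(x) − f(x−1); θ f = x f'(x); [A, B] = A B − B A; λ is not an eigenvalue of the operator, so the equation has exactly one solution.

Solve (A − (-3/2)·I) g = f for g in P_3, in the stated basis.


write g with unknown coordinates in the stated basis and equate coefficients in (A − (-3/2)·I) g = f
solving from the highest basis element down gives g = (2/3)x^3 - (5/3)x^2 - (73/18)x + 5/27
check: A g = -2x^2 + (22/3)x - 23/18
so A g − (-3/2)·g = x^3 - (9/2)x^2 + (5/4)x - 1 = f ✓

g(x) = (2/3)x^3 - (5/3)x^2 - (73/18)x + 5/27


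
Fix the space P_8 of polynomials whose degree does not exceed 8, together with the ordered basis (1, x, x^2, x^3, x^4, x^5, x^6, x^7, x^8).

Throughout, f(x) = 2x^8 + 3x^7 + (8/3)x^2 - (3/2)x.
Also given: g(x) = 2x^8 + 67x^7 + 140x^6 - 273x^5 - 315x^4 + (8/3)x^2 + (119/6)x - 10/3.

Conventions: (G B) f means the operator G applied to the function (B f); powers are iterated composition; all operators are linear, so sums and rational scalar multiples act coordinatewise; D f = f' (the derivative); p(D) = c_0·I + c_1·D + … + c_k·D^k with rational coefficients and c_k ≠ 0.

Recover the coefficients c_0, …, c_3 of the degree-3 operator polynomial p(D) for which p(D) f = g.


D^0 f = 2x^8 + 3x^7 + (8/3)x^2 - (3/2)x
D^1 f = 16x^7 + 21x^6 + (16/3)x - 3/2
D^2 f = 112x^6 + 126x^5 + 16/3
D^3 f = 672x^5 + 630x^4
matching coefficients of g against c_0 f + c_1 Df + … from the top degree down determines the c_i
solution: c_0 = 1, c_1 = 4, c_2 = 1/2, c_3 = -1/2

p(D) = I + 4·D + (1/2)·D^2 − (1/2)·D^3, i.e. c_0 = 1, c_1 = 4, c_2 = 1/2, c_3 = -1/2


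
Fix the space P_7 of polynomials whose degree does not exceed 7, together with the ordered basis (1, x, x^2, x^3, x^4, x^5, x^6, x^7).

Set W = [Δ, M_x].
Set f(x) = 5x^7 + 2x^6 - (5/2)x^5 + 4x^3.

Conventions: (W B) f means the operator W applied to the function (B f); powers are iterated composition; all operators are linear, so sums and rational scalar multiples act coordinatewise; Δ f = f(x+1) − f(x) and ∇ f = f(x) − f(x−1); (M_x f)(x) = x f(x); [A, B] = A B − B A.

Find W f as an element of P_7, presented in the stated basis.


g(x) = 5x^7 + 37x^6 + (229/2)x^5 + (385/2)x^4 + 194x^3 + 122x^2 + (93/2)x + 17/2

M_x f = 5x^8 + 2x^7 - (5/2)x^6 + 4x^4
Δ M_x f = 40x^7 + 154x^6 + 307x^5 + (765/2)x^4 + 316x^3 + (337/2)x^2 + 55x + 17/2
Δ f = 35x^6 + 117x^5 + (385/2)x^4 + 190x^3 + 122x^2 + (93/2)x + 17/2
M_x Δ f = 35x^7 + 117x^6 + (385/2)x^5 + 190x^4 + 122x^3 + (93/2)x^2 + (17/2)x
[Δ, M_x] f = 5x^7 + 37x^6 + (229/2)x^5 + (385/2)x^4 + 194x^3 + 122x^2 + (93/2)x + 17/2


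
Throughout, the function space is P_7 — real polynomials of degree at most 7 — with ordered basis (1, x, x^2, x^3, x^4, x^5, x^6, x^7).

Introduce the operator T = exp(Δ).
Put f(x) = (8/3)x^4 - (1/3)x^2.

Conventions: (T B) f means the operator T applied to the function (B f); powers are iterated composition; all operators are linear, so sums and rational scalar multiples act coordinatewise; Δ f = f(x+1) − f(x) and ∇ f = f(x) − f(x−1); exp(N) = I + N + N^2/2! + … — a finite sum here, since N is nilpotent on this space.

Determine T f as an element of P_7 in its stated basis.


order-1 term: (32/3)x^3 + 16x^2 + 10x + 7/3
order-2 term: 16x^2 + 32x + 55/3
order-3 term: (32/3)x + 16
order-4 term: 8/3
the series for exp(Δ) f terminates at order 4
exp(Δ) f = (8/3)x^4 + (32/3)x^3 + (95/3)x^2 + (158/3)x + 118/3

the image equals g(x) = (8/3)x^4 + (32/3)x^3 + (95/3)x^2 + (158/3)x + 118/3


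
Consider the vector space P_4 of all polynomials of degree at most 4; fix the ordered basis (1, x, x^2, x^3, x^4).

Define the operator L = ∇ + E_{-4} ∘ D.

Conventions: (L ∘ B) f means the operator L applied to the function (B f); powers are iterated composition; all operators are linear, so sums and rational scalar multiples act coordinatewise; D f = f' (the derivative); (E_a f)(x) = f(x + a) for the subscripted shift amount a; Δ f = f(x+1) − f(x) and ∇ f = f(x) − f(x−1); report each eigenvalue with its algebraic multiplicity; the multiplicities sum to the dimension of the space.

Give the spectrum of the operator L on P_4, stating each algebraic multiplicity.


λ = 0 (multiplicity 5)

image of 1: 0
image of x: 2
image of x^2: 4x - 9
image of x^3: 6x^2 - 27x + 49
image of x^4: 8x^3 - 54x^2 + 196x - 257
the matrix is upper triangular; its diagonal is (0, 0, 0, 0, 0)
for a triangular matrix the eigenvalues are the diagonal entries, with algebraic multiplicity their repetition count


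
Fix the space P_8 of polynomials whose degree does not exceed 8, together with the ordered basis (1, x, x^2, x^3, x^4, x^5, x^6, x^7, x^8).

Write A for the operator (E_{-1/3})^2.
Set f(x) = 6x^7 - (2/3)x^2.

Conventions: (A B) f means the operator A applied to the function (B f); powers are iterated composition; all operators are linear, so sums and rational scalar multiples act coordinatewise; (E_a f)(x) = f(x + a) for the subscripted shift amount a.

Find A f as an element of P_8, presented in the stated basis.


E_{-1/3} f = 6x^7 - 14x^6 + 14x^5 - (70/9)x^4 + (70/27)x^3 - (32/27)x^2 + (122/243)x - 56/729
E_{-1/3} E_{-1/3} f = 6x^7 - 28x^6 + 56x^5 - (560/9)x^4 + (1120/27)x^3 - (466/27)x^2 + (1112/243)x - 472/729

the result is g(x) = 6x^7 - 28x^6 + 56x^5 - (560/9)x^4 + (1120/27)x^3 - (466/27)x^2 + (1112/243)x - 472/729


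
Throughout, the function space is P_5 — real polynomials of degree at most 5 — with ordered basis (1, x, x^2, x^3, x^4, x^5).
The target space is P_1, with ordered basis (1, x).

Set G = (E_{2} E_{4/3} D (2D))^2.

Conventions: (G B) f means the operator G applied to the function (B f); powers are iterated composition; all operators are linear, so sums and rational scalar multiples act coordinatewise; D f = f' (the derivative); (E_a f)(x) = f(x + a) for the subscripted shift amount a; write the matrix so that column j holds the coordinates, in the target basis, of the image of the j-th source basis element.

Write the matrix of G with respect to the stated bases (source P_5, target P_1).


image of 1: 0
image of x: 0
image of x^2: 0
image of x^3: 0
image of x^4: 96
image of x^5: 480x + 3200
each image's coordinates form column j of the matrix

the matrix is [[0, 0, 0, 0, 96, 3200]; [0, 0, 0, 0, 0, 480]] (rows listed top to bottom)


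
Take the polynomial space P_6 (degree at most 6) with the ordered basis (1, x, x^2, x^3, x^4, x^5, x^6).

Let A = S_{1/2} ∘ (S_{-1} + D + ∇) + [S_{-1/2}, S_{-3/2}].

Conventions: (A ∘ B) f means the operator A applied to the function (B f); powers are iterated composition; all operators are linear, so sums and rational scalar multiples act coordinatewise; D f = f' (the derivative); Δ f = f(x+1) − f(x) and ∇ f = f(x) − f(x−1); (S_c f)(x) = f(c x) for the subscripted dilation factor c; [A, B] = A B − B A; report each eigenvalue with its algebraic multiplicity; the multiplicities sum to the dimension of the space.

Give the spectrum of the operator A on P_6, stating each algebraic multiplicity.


image of 1: 1
image of x: -(1/2)x + 2
image of x^2: (1/4)x^2 + 2x - 1
image of x^3: -(1/8)x^3 + (3/2)x^2 - (3/2)x + 1
image of x^4: (1/16)x^4 + x^3 - (3/2)x^2 + 2x - 1
image of x^5: -(1/32)x^5 + (5/8)x^4 - (5/4)x^3 + (5/2)x^2 - (5/2)x + 1
image of x^6: (1/64)x^6 + (3/8)x^5 - (15/16)x^4 + (5/2)x^3 - (15/4)x^2 + 3x - 1
the matrix is upper triangular; its diagonal is (1, -1/2, 1/4, -1/8, 1/16, -1/32, 1/64)
for a triangular matrix the eigenvalues are the diagonal entries, with algebraic multiplicity their repetition count

λ = -1/2 (multiplicity 1), λ = -1/8 (multiplicity 1), λ = -1/32 (multiplicity 1), λ = 1/64 (multiplicity 1), λ = 1/16 (multiplicity 1), λ = 1/4 (multiplicity 1), λ = 1 (multiplicity 1)


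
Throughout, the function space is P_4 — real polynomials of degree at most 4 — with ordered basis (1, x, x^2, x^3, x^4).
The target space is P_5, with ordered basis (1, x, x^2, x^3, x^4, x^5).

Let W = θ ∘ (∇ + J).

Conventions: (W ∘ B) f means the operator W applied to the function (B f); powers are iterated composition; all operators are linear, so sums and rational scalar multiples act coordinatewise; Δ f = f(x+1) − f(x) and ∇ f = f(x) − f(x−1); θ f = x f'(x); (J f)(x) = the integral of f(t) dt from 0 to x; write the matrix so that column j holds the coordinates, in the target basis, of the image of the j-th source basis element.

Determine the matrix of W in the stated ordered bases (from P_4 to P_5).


image of 1: x
image of x: x^2
image of x^2: x^3 + 2x
image of x^3: x^4 + 6x^2 - 3x
image of x^4: x^5 + 12x^3 - 12x^2 + 4x
each image's coordinates form column j of the matrix

the matrix is [[0, 0, 0, 0, 0]; [1, 0, 2, -3, 4]; [0, 1, 0, 6, -12]; [0, 0, 1, 0, 12]; [0, 0, 0, 1, 0]; [0, 0, 0, 0, 1]] (rows listed top to bottom)


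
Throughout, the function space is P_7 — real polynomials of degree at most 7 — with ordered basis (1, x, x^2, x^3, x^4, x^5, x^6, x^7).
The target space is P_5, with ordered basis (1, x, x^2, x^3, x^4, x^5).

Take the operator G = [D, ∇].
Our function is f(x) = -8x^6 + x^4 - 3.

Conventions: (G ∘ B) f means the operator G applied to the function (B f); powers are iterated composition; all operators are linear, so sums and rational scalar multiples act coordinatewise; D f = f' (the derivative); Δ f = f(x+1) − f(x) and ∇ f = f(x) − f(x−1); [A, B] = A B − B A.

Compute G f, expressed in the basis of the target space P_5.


g(x) = 0

∇ f = -48x^5 + 120x^4 - 156x^3 + 114x^2 - 44x + 7
D ∇ f = -240x^4 + 480x^3 - 468x^2 + 228x - 44
D f = -48x^5 + 4x^3
∇ D f = -240x^4 + 480x^3 - 468x^2 + 228x - 44
[D, ∇] f = 0


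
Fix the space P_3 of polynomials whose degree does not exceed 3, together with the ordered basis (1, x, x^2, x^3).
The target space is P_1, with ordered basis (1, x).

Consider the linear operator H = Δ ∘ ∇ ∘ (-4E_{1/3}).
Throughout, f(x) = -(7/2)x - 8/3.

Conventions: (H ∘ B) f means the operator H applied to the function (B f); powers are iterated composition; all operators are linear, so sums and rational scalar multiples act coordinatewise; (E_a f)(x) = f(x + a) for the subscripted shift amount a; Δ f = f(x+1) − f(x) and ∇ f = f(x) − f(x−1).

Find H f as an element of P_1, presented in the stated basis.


E_{1/3} f = -(7/2)x - 23/6
(-4E_{1/3}) f = 14x + 46/3
∇ (-4E_{1/3}) f = 14
Δ ∇ (-4E_{1/3}) f = 0

the result is g(x) = 0


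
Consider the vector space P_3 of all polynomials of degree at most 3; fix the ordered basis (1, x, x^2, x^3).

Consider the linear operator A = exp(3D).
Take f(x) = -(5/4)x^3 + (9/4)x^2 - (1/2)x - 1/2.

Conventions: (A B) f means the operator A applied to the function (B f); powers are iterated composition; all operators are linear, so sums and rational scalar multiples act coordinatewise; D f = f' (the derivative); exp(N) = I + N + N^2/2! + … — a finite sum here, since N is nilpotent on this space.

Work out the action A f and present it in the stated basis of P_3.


order-1 term: -(45/4)x^2 + (27/2)x - 3/2
order-2 term: -(135/4)x + 81/4
order-3 term: -135/4
the series for exp(3D) f terminates at order 3
exp(3D) f = -(5/4)x^3 - 9x^2 - (83/4)x - 31/2

g(x) = -(5/4)x^3 - 9x^2 - (83/4)x - 31/2


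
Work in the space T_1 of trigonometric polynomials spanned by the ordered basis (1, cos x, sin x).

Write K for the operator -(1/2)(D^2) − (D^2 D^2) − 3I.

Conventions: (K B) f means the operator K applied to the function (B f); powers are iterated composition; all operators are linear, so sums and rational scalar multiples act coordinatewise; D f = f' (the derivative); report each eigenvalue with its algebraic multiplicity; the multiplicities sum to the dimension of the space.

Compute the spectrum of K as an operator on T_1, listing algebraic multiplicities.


λ = -7/2 (multiplicity 2), λ = -3 (multiplicity 1)

image of 1: -3
image of cos x: -(7/2)cos x
image of sin x: -(7/2)sin x
the matrix is diagonal; its diagonal is (-3, -7/2, -7/2)
for a triangular matrix the eigenvalues are the diagonal entries, with algebraic multiplicity their repetition count


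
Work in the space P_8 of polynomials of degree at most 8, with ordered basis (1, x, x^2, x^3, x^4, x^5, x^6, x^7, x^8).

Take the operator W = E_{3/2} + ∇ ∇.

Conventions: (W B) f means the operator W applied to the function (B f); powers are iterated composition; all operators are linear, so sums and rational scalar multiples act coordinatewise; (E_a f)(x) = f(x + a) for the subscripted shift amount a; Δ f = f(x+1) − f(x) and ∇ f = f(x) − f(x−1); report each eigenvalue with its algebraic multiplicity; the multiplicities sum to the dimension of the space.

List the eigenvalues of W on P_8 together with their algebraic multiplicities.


λ = 1 (multiplicity 9)

image of 1: 1
image of x: x + 3/2
image of x^2: x^2 + 3x + 17/4
image of x^3: x^3 + (9/2)x^2 + (51/4)x - 21/8
image of x^4: x^4 + 6x^3 + (51/2)x^2 - (21/2)x + 305/16
image of x^5: x^5 + (15/2)x^4 + (85/2)x^3 - (105/4)x^2 + (1525/16)x - 717/32
image of x^6: x^6 + 9x^5 + (255/4)x^4 - (105/2)x^3 + (4575/16)x^2 - (2151/16)x + 4697/64
image of x^7: x^7 + (21/2)x^6 + (357/4)x^5 - (735/8)x^4 + (10675/16)x^3 - (15057/32)x^2 + (32879/64)x - 13941/128
image of x^8: x^8 + 12x^7 + 119x^6 - 147x^5 + (10675/8)x^4 - (5019/4)x^3 + (32879/16)x^2 - (13941/16)x + 71585/256
the matrix is upper triangular; its diagonal is (1, 1, 1, 1, 1, 1, 1, 1, 1)
for a triangular matrix the eigenvalues are the diagonal entries, with algebraic multiplicity their repetition count


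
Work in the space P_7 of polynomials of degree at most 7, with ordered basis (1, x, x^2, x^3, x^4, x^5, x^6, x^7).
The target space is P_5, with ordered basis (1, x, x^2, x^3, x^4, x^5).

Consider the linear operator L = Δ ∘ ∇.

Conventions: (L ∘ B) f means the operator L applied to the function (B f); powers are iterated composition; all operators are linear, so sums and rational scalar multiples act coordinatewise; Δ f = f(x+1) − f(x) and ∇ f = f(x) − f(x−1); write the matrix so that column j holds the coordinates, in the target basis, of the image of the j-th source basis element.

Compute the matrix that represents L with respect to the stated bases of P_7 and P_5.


image of 1: 0
image of x: 0
image of x^2: 2
image of x^3: 6x
image of x^4: 12x^2 + 2
image of x^5: 20x^3 + 10x
image of x^6: 30x^4 + 30x^2 + 2
image of x^7: 42x^5 + 70x^3 + 14x
each image's coordinates form column j of the matrix

the matrix is [[0, 0, 2, 0, 2, 0, 2, 0]; [0, 0, 0, 6, 0, 10, 0, 14]; [0, 0, 0, 0, 12, 0, 30, 0]; [0, 0, 0, 0, 0, 20, 0, 70]; [0, 0, 0, 0, 0, 0, 30, 0]; [0, 0, 0, 0, 0, 0, 0, 42]] (rows listed top to bottom)


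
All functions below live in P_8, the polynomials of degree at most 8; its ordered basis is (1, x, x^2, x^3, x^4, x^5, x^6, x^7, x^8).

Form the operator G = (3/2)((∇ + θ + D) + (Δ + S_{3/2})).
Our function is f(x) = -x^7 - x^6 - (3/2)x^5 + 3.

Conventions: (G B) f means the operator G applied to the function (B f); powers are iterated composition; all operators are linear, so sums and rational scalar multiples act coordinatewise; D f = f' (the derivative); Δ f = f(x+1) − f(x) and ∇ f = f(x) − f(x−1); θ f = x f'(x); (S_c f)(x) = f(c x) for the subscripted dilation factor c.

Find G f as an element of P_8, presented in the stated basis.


g(x) = -(9249/256)x^7 - (7371/128)x^6 - (7083/128)x^5 - (555/4)x^4 - 60x^3 - 108x^2 - 18x - 3

∇ f = -7x^6 + 15x^5 - (55/2)x^4 + 30x^3 - 21x^2 + (17/2)x - 3/2
θ f = -7x^7 - 6x^6 - (15/2)x^5
D f = -7x^6 - 6x^5 - (15/2)x^4
(∇ + θ + D) f = -7x^7 - 20x^6 + (3/2)x^5 - 35x^4 + 30x^3 - 21x^2 + (17/2)x - 3/2
Δ f = -7x^6 - 27x^5 - (115/2)x^4 - 70x^3 - 51x^2 - (41/2)x - 7/2
S_{3/2} f = -(2187/128)x^7 - (729/64)x^6 - (729/64)x^5 + 3
(Δ + S_{3/2}) f = -(2187/128)x^7 - (1177/64)x^6 - (2457/64)x^5 - (115/2)x^4 - 70x^3 - 51x^2 - (41/2)x - 1/2
((∇ + θ + D) + (Δ + S_{3/2})) f = -(3083/128)x^7 - (2457/64)x^6 - (2361/64)x^5 - (185/2)x^4 - 40x^3 - 72x^2 - 12x - 2
((3/2)((∇ + θ + D) + (Δ + S_{3/2}))) f = -(9249/256)x^7 - (7371/128)x^6 - (7083/128)x^5 - (555/4)x^4 - 60x^3 - 108x^2 - 18x - 3


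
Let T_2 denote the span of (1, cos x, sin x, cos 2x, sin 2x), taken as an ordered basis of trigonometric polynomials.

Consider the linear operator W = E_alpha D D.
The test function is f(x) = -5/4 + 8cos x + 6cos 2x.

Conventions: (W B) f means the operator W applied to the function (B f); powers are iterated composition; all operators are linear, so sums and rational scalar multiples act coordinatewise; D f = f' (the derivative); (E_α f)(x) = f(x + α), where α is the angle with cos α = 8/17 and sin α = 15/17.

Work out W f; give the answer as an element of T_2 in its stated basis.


the image equals g(x) = -(64/17)cos x + (120/17)sin x + (3864/289)cos 2x + (5760/289)sin 2x

D f = -8sin x - 12sin 2x
D D f = -8cos x - 24cos 2x
E_alpha D D f = -(64/17)cos x + (120/17)sin x + (3864/289)cos 2x + (5760/289)sin 2x


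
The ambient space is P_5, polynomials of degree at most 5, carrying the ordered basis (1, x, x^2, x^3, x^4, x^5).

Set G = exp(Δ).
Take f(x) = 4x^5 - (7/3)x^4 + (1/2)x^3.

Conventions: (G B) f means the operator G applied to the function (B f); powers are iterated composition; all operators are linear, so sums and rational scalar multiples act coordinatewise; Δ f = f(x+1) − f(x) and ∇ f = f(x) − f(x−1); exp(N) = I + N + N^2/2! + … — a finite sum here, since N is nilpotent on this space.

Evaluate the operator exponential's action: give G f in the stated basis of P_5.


g(x) = 4x^5 + (53/3)x^4 + (427/6)x^3 + (347/2)x^2 + (769/3)x + 351/2

order-1 term: 20x^4 + (92/3)x^3 + (55/2)x^2 + (73/6)x + 13/6
order-2 term: 40x^3 + 106x^2 + (227/2)x + 271/6
order-3 term: 40x^2 + (332/3)x + 173/2
order-4 term: 20x + 113/3
order-5 term: 4
the series for exp(Δ) f terminates at order 5
exp(Δ) f = 4x^5 + (53/3)x^4 + (427/6)x^3 + (347/2)x^2 + (769/3)x + 351/2


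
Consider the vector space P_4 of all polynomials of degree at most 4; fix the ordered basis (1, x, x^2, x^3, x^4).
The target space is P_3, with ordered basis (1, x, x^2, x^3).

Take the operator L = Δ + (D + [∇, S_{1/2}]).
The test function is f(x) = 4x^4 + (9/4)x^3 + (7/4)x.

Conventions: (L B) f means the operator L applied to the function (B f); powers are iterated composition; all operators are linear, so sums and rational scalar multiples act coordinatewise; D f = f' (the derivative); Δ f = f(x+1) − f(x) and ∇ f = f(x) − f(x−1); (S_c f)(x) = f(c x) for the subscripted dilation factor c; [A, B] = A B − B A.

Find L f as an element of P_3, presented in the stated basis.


g(x) = 31x^3 + (1317/32)x^2 + (585/32)x + 341/32

Δ f = 16x^3 + (123/4)x^2 + (91/4)x + 8
D f = 16x^3 + (27/4)x^2 + 7/4
S_{1/2} f = (1/4)x^4 + (9/32)x^3 + (7/8)x
∇ S_{1/2} f = x^3 - (21/32)x^2 + (5/32)x + 29/32
∇ f = 16x^3 - (69/4)x^2 + (37/4)x
S_{1/2} ∇ f = 2x^3 - (69/16)x^2 + (37/8)x
[∇, S_{1/2}] f = -x^3 + (117/32)x^2 - (143/32)x + 29/32
(D + [∇, S_{1/2}]) f = 15x^3 + (333/32)x^2 - (143/32)x + 85/32
(Δ + (D + [∇, S_{1/2}])) f = 31x^3 + (1317/32)x^2 + (585/32)x + 341/32


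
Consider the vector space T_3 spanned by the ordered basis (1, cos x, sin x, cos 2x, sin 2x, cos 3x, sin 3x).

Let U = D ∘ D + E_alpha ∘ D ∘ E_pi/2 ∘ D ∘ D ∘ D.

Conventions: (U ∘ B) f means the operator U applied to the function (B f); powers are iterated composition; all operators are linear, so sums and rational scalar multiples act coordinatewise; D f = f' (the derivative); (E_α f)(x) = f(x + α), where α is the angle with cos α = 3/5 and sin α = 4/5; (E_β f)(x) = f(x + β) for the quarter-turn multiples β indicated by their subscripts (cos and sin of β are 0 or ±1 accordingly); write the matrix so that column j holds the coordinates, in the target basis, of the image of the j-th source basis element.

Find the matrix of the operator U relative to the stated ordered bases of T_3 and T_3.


image of 1: 0
image of cos x: -(9/5)cos x - (3/5)sin x
image of sin x: (3/5)cos x - (9/5)sin x
image of cos 2x: (12/25)cos 2x + (384/25)sin 2x
image of sin 2x: -(384/25)cos 2x + (12/25)sin 2x
image of cos 3x: (2439/125)cos 3x - (9477/125)sin 3x
image of sin 3x: (9477/125)cos 3x + (2439/125)sin 3x
each image's coordinates form column j of the matrix

the matrix is [[0, 0, 0, 0, 0, 0, 0]; [0, -9/5, 3/5, 0, 0, 0, 0]; [0, -3/5, -9/5, 0, 0, 0, 0]; [0, 0, 0, 12/25, -384/25, 0, 0]; [0, 0, 0, 384/25, 12/25, 0, 0]; [0, 0, 0, 0, 0, 2439/125, 9477/125]; [0, 0, 0, 0, 0, -9477/125, 2439/125]] (rows listed top to bottom)


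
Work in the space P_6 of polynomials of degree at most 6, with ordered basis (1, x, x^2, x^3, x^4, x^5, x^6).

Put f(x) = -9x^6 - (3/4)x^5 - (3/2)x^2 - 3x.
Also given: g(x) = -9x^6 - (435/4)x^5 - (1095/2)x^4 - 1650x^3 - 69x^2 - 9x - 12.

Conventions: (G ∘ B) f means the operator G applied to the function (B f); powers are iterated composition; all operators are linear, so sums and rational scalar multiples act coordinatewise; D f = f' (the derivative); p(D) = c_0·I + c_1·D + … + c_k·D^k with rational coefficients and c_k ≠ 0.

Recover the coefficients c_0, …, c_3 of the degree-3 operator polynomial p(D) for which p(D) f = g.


D^0 f = -9x^6 - (3/4)x^5 - (3/2)x^2 - 3x
D^1 f = -54x^5 - (15/4)x^4 - 3x - 3
D^2 f = -270x^4 - 15x^3 - 3
D^3 f = -1080x^3 - 45x^2
matching coefficients of g against c_0 f + c_1 Df + … from the top degree down determines the c_i
solution: c_0 = 1, c_1 = 2, c_2 = 2, c_3 = 3/2

c_0 = 1, c_1 = 2, c_2 = 2, c_3 = 3/2


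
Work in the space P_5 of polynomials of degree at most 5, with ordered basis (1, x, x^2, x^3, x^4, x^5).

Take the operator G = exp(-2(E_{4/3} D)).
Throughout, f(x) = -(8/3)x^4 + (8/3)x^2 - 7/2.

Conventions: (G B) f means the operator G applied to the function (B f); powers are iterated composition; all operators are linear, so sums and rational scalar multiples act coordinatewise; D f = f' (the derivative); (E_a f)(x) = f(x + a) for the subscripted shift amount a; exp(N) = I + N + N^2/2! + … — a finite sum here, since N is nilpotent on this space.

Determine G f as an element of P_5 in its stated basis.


the image equals g(x) = -(8/3)x^4 + (64/3)x^3 + 24x^2 - (1376/9)x - 18295/162

order-1 term: (64/3)x^3 + (256/3)x^2 + (928/9)x + 2944/81
order-2 term: -64x^2 - (1024/3)x - 4000/9
order-3 term: (256/3)x + 1024/3
order-4 term: -128/3
the series for exp(-2(E_{4/3} D)) f terminates at order 4
exp(-2(E_{4/3} D)) f = -(8/3)x^4 + (64/3)x^3 + 24x^2 - (1376/9)x - 18295/162


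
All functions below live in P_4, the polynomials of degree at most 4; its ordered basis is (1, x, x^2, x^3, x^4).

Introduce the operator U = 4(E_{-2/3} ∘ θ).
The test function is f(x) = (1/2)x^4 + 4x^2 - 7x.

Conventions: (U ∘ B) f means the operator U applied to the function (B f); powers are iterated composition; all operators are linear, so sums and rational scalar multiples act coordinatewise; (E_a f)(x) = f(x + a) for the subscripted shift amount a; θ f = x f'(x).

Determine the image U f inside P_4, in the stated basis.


θ f = 2x^4 + 8x^2 - 7x
E_{-2/3} θ f = 2x^4 - (16/3)x^3 + (40/3)x^2 - (541/27)x + 698/81
(4(E_{-2/3} ∘ θ)) f = 8x^4 - (64/3)x^3 + (160/3)x^2 - (2164/27)x + 2792/81

the image equals g(x) = 8x^4 - (64/3)x^3 + (160/3)x^2 - (2164/27)x + 2792/81


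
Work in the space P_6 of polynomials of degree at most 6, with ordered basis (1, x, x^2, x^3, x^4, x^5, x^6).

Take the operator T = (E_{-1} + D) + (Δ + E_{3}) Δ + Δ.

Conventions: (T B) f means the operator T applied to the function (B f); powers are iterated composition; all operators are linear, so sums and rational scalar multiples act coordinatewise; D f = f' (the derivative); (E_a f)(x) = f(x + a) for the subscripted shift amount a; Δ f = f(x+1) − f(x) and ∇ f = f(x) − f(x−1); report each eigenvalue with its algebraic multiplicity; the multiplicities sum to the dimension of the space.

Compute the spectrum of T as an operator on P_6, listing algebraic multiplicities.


image of 1: 1
image of x: x + 2
image of x^2: x^2 + 4x + 11
image of x^3: x^3 + 6x^2 + 33x + 43
image of x^4: x^4 + 8x^3 + 66x^2 + 172x + 191
image of x^5: x^5 + 10x^4 + 110x^3 + 430x^2 + 955x + 811
image of x^6: x^6 + 12x^5 + 165x^4 + 860x^3 + 2865x^2 + 4866x + 3431
the matrix is upper triangular; its diagonal is (1, 1, 1, 1, 1, 1, 1)
for a triangular matrix the eigenvalues are the diagonal entries, with algebraic multiplicity their repetition count

λ = 1 (multiplicity 7)


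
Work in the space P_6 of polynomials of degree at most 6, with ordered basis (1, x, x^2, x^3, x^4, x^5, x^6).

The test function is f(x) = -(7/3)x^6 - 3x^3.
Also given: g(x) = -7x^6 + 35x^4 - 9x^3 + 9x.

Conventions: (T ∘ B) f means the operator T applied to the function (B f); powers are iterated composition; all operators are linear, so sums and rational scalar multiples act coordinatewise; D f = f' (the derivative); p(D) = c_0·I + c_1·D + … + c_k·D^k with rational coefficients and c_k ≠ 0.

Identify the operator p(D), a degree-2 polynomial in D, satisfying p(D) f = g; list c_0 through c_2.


D^0 f = -(7/3)x^6 - 3x^3
D^1 f = -14x^5 - 9x^2
D^2 f = -70x^4 - 18x
matching coefficients of g against c_0 f + c_1 Df + … from the top degree down determines the c_i
solution: c_0 = 3, c_1 = 0, c_2 = -1/2

p(D) = 3·I − (1/2)·D^2, i.e. c_0 = 3, c_1 = 0, c_2 = -1/2


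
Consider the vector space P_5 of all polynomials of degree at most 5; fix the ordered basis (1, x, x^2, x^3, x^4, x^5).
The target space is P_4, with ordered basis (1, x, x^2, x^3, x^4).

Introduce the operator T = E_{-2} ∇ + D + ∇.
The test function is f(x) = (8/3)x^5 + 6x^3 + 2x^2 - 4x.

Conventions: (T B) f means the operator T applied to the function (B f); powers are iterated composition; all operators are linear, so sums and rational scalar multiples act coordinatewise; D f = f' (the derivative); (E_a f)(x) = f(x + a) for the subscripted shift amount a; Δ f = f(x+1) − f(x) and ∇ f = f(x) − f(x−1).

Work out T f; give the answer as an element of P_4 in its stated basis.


the image equals g(x) = 40x^4 - 160x^3 + (1762/3)x^2 - 976x + 1984/3

∇ f = (40/3)x^4 - (80/3)x^3 + (134/3)x^2 - (82/3)x + 8/3
E_{-2} ∇ f = (40/3)x^4 - (400/3)x^3 + (1574/3)x^2 - (2858/3)x + 1988/3
D f = (40/3)x^4 + 18x^2 + 4x - 4
∇ f = (40/3)x^4 - (80/3)x^3 + (134/3)x^2 - (82/3)x + 8/3
(E_{-2} ∇ + D + ∇) f = 40x^4 - 160x^3 + (1762/3)x^2 - 976x + 1984/3


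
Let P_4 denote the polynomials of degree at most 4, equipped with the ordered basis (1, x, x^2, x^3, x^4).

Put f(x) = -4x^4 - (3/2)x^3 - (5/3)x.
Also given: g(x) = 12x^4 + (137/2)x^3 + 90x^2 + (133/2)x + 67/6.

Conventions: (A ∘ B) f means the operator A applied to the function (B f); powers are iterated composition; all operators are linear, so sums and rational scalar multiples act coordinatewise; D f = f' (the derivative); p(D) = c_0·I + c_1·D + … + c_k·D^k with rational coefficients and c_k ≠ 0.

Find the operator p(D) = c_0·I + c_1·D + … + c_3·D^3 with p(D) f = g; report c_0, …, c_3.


p(D) = -3·I − 4·D − (3/2)·D^2 − (1/2)·D^3, i.e. c_0 = -3, c_1 = -4, c_2 = -3/2, c_3 = -1/2

D^0 f = -4x^4 - (3/2)x^3 - (5/3)x
D^1 f = -16x^3 - (9/2)x^2 - 5/3
D^2 f = -48x^2 - 9x
D^3 f = -96x - 9
matching coefficients of g against c_0 f + c_1 Df + … from the top degree down determines the c_i
solution: c_0 = -3, c_1 = -4, c_2 = -3/2, c_3 = -1/2


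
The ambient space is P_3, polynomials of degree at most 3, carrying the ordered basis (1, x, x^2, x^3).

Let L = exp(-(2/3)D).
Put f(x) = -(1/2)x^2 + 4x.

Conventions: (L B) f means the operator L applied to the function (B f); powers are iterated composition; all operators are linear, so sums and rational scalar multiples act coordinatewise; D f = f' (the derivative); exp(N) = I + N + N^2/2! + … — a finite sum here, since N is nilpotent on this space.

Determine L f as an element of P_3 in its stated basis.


the result is g(x) = -(1/2)x^2 + (14/3)x - 26/9

order-1 term: (2/3)x - 8/3
order-2 term: -2/9
the series for exp(-(2/3)D) f terminates at order 2
exp(-(2/3)D) f = -(1/2)x^2 + (14/3)x - 26/9


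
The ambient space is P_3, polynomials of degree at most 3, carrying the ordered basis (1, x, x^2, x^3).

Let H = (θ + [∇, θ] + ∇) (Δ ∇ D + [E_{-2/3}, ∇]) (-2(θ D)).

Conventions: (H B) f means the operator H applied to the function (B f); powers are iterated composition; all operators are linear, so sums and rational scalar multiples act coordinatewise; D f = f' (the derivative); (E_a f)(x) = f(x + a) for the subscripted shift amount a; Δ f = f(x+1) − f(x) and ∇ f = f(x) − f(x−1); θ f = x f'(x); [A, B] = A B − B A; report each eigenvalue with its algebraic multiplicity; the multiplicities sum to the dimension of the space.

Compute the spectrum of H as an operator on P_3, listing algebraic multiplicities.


image of 1: 0
image of x: 0
image of x^2: 0
image of x^3: 0
the matrix is upper triangular; its diagonal is (0, 0, 0, 0)
for a triangular matrix the eigenvalues are the diagonal entries, with algebraic multiplicity their repetition count

λ = 0 (multiplicity 4)


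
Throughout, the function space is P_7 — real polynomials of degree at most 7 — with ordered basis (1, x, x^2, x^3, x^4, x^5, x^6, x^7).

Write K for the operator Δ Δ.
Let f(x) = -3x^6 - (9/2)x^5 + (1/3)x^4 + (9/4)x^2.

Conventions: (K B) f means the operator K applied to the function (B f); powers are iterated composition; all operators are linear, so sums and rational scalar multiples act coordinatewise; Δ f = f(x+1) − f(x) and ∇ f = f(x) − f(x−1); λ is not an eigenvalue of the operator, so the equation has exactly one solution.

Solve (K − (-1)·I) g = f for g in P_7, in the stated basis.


the image equals g(x) = -3x^6 - (9/2)x^5 + (271/3)x^4 + 450x^3 - (727/4)x^2 - 4013x - 19681/6

write g with unknown coordinates in the stated basis and equate coefficients in (K − (-1)·I) g = f
solving from the highest basis element down gives g = -3x^6 - (9/2)x^5 + (271/3)x^4 + 450x^3 - (727/4)x^2 - 4013x - 19681/6
check: K g = -90x^4 - 450x^3 + 184x^2 + 4013x + 19681/6
so K g − (-1)·g = -3x^6 - (9/2)x^5 + (1/3)x^4 + (9/4)x^2 = f ✓


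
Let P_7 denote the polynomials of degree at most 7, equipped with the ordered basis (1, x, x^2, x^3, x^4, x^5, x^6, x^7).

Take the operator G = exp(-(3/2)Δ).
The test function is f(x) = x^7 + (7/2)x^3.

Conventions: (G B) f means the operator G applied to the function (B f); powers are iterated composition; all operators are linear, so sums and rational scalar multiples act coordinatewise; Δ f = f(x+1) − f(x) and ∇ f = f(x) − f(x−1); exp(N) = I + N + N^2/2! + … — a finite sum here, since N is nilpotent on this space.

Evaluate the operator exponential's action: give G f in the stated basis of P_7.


order-1 term: -(21/2)x^6 - (63/2)x^5 - (105/2)x^4 - (105/2)x^3 - (189/4)x^2 - (105/4)x - 27/4
order-2 term: (189/4)x^5 + (945/4)x^4 + (2205/4)x^3 + (2835/4)x^2 + (4095/8)x + 1323/8
order-3 term: -(945/8)x^4 - (2835/4)x^3 - (14175/8)x^2 - (8505/4)x - 16443/16
order-4 term: (2835/16)x^3 + (8505/8)x^2 + (36855/16)x + 14175/8
order-5 term: -(5103/32)x^2 - (25515/32)x - 8505/8
order-6 term: (5103/64)x + 15309/64
order-7 term: -2187/128
the series for exp(-(3/2)Δ) f terminates at order 7
exp(-(3/2)Δ) f = x^7 - (21/2)x^6 + (63/4)x^5 + (525/8)x^4 - (469/16)x^3 - (6615/32)x^2 - (3507/64)x + 7911/128

the result is g(x) = x^7 - (21/2)x^6 + (63/4)x^5 + (525/8)x^4 - (469/16)x^3 - (6615/32)x^2 - (3507/64)x + 7911/128


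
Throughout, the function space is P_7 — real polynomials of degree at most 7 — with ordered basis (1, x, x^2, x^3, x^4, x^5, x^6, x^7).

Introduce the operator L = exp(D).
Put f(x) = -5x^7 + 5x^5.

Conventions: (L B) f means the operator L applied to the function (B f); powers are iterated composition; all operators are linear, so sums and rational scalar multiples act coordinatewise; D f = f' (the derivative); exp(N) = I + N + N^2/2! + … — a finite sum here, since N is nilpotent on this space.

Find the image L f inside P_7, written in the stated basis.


order-1 term: -35x^6 + 25x^4
order-2 term: -105x^5 + 50x^3
order-3 term: -175x^4 + 50x^2
order-4 term: -175x^3 + 25x
order-5 term: -105x^2 + 5
order-6 term: -35x
order-7 term: -5
the series for exp(D) f terminates at order 7
exp(D) f = -5x^7 - 35x^6 - 100x^5 - 150x^4 - 125x^3 - 55x^2 - 10x

the image equals g(x) = -5x^7 - 35x^6 - 100x^5 - 150x^4 - 125x^3 - 55x^2 - 10x


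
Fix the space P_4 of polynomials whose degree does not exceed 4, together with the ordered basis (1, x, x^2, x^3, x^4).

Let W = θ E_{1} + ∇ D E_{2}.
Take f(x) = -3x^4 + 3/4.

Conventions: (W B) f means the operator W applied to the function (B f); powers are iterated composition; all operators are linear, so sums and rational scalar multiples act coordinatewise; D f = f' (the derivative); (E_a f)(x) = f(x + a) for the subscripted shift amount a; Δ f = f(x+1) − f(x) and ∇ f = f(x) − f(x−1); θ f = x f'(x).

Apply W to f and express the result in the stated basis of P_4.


the result is g(x) = -12x^4 - 36x^3 - 72x^2 - 120x - 84

E_{1} f = -3x^4 - 12x^3 - 18x^2 - 12x - 9/4
θ E_{1} f = -12x^4 - 36x^3 - 36x^2 - 12x
E_{2} f = -3x^4 - 24x^3 - 72x^2 - 96x - 189/4
D E_{2} f = -12x^3 - 72x^2 - 144x - 96
∇ D E_{2} f = -36x^2 - 108x - 84
(θ E_{1} + ∇ D E_{2}) f = -12x^4 - 36x^3 - 72x^2 - 120x - 84


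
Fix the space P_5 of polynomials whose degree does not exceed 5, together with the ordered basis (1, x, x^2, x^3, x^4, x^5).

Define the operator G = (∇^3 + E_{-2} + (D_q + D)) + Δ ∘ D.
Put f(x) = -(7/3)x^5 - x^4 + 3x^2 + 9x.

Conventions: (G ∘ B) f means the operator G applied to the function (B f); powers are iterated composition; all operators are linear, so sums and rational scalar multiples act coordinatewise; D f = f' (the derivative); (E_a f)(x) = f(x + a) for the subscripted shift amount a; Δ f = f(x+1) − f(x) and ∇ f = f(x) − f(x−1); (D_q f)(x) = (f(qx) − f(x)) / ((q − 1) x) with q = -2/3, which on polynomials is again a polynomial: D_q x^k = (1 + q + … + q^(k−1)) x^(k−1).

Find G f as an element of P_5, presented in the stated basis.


∇ f = -(35/3)x^4 + (58/3)x^3 - (52/3)x^2 + (41/3)x + 14/3
∇ ∇ f = -(140/3)x^3 + 128x^2 - (418/3)x + 62
∇ ∇ ∇ f = -140x^2 + 396x - 314
E_{-2} f = -(7/3)x^5 + (67/3)x^4 - (256/3)x^3 + (497/3)x^2 - (473/3)x + 158/3
D_q f = -(385/243)x^4 - (13/27)x^3 + x + 9
D f = -(35/3)x^4 - 4x^3 + 6x + 9
(D_q + D) f = -(3220/243)x^4 - (121/27)x^3 + 7x + 18
(∇^3 + E_{-2} + (D_q + D)) f = -(7/3)x^5 + (2207/243)x^4 - (2425/27)x^3 + (77/3)x^2 + (736/3)x - 730/3
D f = -(35/3)x^4 - 4x^3 + 6x + 9
Δ D f = -(140/3)x^3 - 82x^2 - (176/3)x - 29/3
((∇^3 + E_{-2} + (D_q + D)) + Δ ∘ D) f = -(7/3)x^5 + (2207/243)x^4 - (3685/27)x^3 - (169/3)x^2 + (560/3)x - 253

the result is g(x) = -(7/3)x^5 + (2207/243)x^4 - (3685/27)x^3 - (169/3)x^2 + (560/3)x - 253


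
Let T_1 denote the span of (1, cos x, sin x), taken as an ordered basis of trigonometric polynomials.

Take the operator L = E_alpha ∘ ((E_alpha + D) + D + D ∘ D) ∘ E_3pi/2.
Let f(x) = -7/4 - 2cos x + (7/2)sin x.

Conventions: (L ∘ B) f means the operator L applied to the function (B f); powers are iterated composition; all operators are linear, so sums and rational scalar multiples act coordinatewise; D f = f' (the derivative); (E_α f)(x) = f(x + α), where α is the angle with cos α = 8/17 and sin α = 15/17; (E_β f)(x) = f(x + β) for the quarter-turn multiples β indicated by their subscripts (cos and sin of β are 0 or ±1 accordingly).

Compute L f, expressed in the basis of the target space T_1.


E_3pi/2 f = -7/4 - (7/2)cos x - 2sin x
E_alpha E_3pi/2 f = -7/4 - (58/17)cos x + (73/34)sin x
D E_3pi/2 f = -2cos x + (7/2)sin x
(E_alpha + D) E_3pi/2 f = -7/4 - (92/17)cos x + (96/17)sin x
D E_3pi/2 f = -2cos x + (7/2)sin x
D E_3pi/2 f = -2cos x + (7/2)sin x
D D E_3pi/2 f = (7/2)cos x + 2sin x
((E_alpha + D) + D + D ∘ D) E_3pi/2 f = -7/4 - (133/34)cos x + (379/34)sin x
E_alpha ((E_alpha + D) + D + D ∘ D) E_3pi/2 f = -7/4 + (4621/578)cos x + (5027/578)sin x

g(x) = -7/4 + (4621/578)cos x + (5027/578)sin x
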